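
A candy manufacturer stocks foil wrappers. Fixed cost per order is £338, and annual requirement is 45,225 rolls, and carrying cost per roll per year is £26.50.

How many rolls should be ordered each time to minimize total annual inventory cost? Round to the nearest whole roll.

Q* = √(2·D·S / H) = √(2·45,225·338 / 26.5) = √1,153,664.2 ≈ 1,074.09

1,074 rolls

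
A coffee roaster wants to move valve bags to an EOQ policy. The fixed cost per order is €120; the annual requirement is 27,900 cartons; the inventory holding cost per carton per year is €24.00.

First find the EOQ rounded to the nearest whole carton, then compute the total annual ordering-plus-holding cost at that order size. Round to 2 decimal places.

Optimal lot size Q* = (2 × 27,900 × €120 / €24)^½ ≈ 528.20 → Q = 528 cartons
Orders/yr = 27,900/528 = 52.841; ordering cost = 52.841 × €120 = €6,340.91
Average inventory = 528/2 = 264; holding cost = 264 × €24 = €6,336.00
Total = €6,340.91 + €6,336.00 = €12,676.91

€12,676.91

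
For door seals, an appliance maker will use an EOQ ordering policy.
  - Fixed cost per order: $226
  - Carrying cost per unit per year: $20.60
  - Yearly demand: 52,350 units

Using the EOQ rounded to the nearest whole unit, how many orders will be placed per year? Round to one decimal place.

Q* = √(2·D·S / H) = √(2·52,350·226 / 20.6) = √1,148,650.5 ≈ 1,071.75 → Q = 1,072
N = D/Q = 52,350/1,072 ≈ 48.834 orders/yr

48.8 orders per year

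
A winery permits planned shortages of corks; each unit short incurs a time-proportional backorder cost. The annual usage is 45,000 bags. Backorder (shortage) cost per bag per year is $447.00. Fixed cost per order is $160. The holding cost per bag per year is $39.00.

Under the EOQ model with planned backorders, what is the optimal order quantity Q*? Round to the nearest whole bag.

634 bags

Basic EOQ = √(2·45,000·160/39) = 607.644
Backorder adjustment √((H+b)/b) = √((39+447)/447) = 1.0427
Q* = 607.644 × 1.0427 ≈ 633.60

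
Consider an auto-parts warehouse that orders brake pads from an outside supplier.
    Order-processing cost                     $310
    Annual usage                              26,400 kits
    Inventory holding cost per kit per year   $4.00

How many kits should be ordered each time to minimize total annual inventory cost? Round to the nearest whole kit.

Q* = √(2·D·S / H) = √(2·26,400·310 / 4) = √4,092,000.0 ≈ 2,022.87

2,023 kits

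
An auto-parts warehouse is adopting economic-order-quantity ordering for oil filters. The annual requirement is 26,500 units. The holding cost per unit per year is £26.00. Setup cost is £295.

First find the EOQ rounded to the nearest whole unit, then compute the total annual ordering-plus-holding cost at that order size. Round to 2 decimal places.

£20,162.10

Q* = √(2·D·S / H) = √(2·26,500·295 / 26) = √601,346.2 ≈ 775.47 → Q = 775 units
Ordering: D/Q × S = 26,500/775 × £295 = £10,087.10
Holding:  Q/2 × H = 775/2 × £26 = £10,075.00
Total = £10,087.10 + £10,075.00 = £20,162.10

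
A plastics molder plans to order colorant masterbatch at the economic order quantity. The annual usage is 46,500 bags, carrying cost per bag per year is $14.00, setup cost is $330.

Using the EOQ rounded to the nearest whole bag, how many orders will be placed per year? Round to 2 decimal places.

31.40 orders per year

EOQ = √(2DS/H) = √(2 × 46,500 × 330 / 14)
    = √(2,192,142.86) ≈ 1,480.59 → Q = 1,481
N = D/Q = 46,500/1,481 ≈ 31.398 orders/yr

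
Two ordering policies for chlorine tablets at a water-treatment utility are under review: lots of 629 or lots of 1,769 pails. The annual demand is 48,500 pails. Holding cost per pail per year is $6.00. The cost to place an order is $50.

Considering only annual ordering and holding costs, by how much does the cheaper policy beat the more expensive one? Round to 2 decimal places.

$935.51

For each Q, cost = (D/Q)·S + (Q/2)·H.
TC(629) = (48,500/629)×50 + (629/2)×6 = $5,742.33
TC(1,769) = (48,500/1,769)×50 + (1,769/2)×6 = $6,677.83
Lots of 629 are cheaper by $935.51.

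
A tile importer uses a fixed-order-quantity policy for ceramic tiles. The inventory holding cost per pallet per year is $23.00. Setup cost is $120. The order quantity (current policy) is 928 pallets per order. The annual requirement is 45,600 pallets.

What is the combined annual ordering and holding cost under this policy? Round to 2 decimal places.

Ordering: D/Q × S = 45,600/928 × $120 = $5,896.55
Holding:  Q/2 × H = 928/2 × $23 = $10,672.00
Total = $5,896.55 + $10,672.00 = $16,568.55

$16,568.55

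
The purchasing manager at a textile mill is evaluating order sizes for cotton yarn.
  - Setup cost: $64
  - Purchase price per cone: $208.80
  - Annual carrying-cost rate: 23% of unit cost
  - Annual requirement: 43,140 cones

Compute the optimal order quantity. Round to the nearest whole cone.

Carrying cost H = $208.8 × 23% = $48.0240/cone/yr
EOQ = √(2DS/H) = √(2 × 43,140 × 64 / 48.024)
    = √(114,982.51) ≈ 339.09

339 cones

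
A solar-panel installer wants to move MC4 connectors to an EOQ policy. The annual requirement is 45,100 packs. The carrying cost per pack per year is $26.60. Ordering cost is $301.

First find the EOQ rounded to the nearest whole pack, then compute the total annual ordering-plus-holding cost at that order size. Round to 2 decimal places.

Optimal lot size Q* = (2 × 45,100 × $301 / $26.6)^½ ≈ 1,010.29 → Q = 1,010 packs
Ordering: D/Q × S = 45,100/1,010 × $301 = $13,440.69
Holding:  Q/2 × H = 1,010/2 × $26.6 = $13,433.00
Total = $13,440.69 + $13,433.00 = $26,873.69

$26,873.69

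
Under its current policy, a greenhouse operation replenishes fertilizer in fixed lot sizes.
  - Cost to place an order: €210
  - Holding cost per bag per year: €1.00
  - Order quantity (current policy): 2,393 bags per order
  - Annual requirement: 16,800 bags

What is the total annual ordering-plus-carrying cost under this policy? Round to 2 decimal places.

Annual ordering cost = (D/Q)·S = (16,800/2,393) × 210 = €1,474.30
Annual holding cost  = (Q/2)·H = (2,393/2) × 1 = €1,196.50
Total = €1,474.30 + €1,196.50 = €2,670.80

€2,670.80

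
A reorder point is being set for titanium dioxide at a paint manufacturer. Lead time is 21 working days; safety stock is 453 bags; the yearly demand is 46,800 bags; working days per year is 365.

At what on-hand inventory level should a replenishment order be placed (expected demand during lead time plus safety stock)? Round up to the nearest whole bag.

Daily demand d = 46,800 / 365 = 128.219 bags/day
Demand during lead time = 128.219 × 21 = 2,692.60
Reorder point = 2,692.60 + 453 = 3,145.60 → round up

3,146 bags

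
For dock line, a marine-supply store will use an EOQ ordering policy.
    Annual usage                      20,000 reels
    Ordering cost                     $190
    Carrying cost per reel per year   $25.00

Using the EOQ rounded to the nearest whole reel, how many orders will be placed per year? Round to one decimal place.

36.3 orders per year

EOQ = √(2DS/H) = √(2 × 20,000 × 190 / 25)
    = √(304,000.00) ≈ 551.36 → Q = 551
Orders per year = D/Q = 20,000 / 551 = 36.298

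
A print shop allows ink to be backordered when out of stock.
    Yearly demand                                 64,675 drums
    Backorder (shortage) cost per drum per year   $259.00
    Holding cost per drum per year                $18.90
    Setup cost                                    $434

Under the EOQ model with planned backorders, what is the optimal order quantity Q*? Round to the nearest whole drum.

Basic EOQ = √(2·64,675·434/18.9) = 1,723.444
Backorder adjustment √((H+b)/b) = √((18.9+259)/259) = 1.0358
Q* = 1,723.444 × 1.0358 ≈ 1,785.22

1,785 drums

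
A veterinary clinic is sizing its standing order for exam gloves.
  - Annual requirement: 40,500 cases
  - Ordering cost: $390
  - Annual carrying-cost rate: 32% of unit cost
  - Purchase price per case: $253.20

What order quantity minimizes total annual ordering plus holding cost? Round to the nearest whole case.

624 cases

Holding cost per case per year: H = 32% × $253.2 = $81.0240
EOQ = √(2DS/H) = √(2 × 40,500 × 390 / 81.024)
    = √(389,884.48) ≈ 624.41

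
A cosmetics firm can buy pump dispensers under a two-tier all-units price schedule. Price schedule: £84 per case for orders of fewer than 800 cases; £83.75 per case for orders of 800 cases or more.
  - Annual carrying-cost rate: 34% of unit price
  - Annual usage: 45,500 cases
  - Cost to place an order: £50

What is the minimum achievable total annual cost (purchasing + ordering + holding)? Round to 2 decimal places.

H₁ = 34%×£84 = £28.5600;  H₂ = 34%×£83.75 = £28.4750
EOQ₁ = √(2×45,500×50/28.5600) = 399.14  (< 800, feasible at tier 1)
EOQ₂ = √(2×45,500×50/28.4750) = 399.74  (< 800 → use Q = 800 at tier-2 price)
TC(tier 1 (EOQ₁), Q≈399.1) = £3,833,399.47
TC(tier 2, Q≈800.0) = £3,824,858.75
Minimum at tier 2: £3,824,858.75

£3,824,858.75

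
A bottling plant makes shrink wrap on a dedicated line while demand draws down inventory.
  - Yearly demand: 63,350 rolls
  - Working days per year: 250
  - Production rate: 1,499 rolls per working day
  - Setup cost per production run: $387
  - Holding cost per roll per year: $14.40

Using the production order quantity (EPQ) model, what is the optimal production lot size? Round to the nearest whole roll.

Daily demand d = 63,350/250 = 253.400; p = 1499; 1 − d/p = 0.83095
EPQ = √(2DS / (H(1 − d/p)))
    = √(2 × 63,350 × 387 / (14.4 × 0.83095)) ≈ 2,024.30

2,024 rolls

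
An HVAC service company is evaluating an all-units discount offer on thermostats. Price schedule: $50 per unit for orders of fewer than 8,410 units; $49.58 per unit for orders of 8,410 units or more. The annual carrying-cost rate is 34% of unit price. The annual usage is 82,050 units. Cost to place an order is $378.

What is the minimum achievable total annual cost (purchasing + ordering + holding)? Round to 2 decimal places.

H₁ = 34%×$50 = $17.0000;  H₂ = 34%×$49.58 = $16.8572
EOQ₁ = √(2×82,050×378/17.0000) = 1,910.19  (< 8,410, feasible at tier 1)
EOQ₂ = √(2×82,050×378/16.8572) = 1,918.26  (< 8,410 → use Q = 8,410 at tier-2 price)
TC(tier 1 (EOQ₁), Q≈1,910.2) = $4,134,973.17
TC(tier 2, Q≈8,410.0) = $4,142,611.39
Minimum at tier 1 (EOQ₁): $4,134,973.17

$4,134,973.17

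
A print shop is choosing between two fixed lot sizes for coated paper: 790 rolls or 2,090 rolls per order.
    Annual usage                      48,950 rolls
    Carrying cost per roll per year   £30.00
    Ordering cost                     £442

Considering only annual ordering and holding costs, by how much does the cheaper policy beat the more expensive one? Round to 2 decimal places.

£2,464.89

For each Q, cost = (D/Q)·S + (Q/2)·H.
TC(790) = (48,950/790)×442 + (790/2)×30 = £39,237.22
TC(2,090) = (48,950/2,090)×442 + (2,090/2)×30 = £41,702.11
Lots of 790 are cheaper by £2,464.89.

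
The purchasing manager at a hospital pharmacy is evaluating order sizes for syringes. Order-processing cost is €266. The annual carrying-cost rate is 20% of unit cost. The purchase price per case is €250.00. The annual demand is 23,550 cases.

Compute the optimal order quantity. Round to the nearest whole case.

Carrying cost H = €250 × 20% = €50.0000/case/yr
Optimal lot size Q* = (2 × 23,550 × €266 / €50)^½ ≈ 500.57

501 cases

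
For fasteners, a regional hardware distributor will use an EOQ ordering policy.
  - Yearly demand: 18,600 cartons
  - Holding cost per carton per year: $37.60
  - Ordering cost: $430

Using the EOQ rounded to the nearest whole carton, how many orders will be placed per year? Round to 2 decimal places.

28.53 orders per year

EOQ = √(2DS/H) = √(2 × 18,600 × 430 / 37.6)
    = √(425,425.53) ≈ 652.25 → Q = 652
Orders per year = D/Q = 18,600 / 652 = 28.528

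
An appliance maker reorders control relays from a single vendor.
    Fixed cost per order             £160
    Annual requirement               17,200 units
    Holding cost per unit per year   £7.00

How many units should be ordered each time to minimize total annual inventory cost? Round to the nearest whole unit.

EOQ = √(2DS/H) = √(2 × 17,200 × 160 / 7)
    = √(786,285.71) ≈ 886.73

887 units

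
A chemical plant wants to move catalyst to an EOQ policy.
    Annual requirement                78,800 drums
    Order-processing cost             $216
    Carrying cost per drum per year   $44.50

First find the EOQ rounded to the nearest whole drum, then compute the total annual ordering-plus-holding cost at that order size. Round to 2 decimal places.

$38,921.09

Optimal lot size Q* = (2 × 78,800 × $216 / $44.5)^½ ≈ 874.63 → Q = 875 drums
Annual ordering cost = (D/Q)·S = (78,800/875) × 216 = $19,452.34
Annual holding cost  = (Q/2)·H = (875/2) × 44.5 = $19,468.75
Total = $19,452.34 + $19,468.75 = $38,921.09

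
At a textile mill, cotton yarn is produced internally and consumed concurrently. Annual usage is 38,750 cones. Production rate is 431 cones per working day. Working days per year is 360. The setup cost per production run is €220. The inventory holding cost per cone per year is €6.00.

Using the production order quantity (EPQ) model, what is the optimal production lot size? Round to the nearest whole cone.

1,946 cones

d = 38,750/360 = 107.6389 cones/day;  effective holding cost H(1 − d/p) = 6·(1 − 107.6389/431) = 4.50155
Q* = √(2DS / H_eff) = √(2·38,750·220 / 4.50155) ≈ 1,946.17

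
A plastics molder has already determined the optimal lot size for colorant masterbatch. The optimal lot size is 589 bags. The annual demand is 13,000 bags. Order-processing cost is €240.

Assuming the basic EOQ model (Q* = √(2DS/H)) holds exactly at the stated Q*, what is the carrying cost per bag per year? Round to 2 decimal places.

Since Q* = (2DS/H)^½, squaring gives Q*²·H = 2DS.
H = 2DS / Q² = 2 × 13,000 × 240 / 589² = 17.9868

€17.99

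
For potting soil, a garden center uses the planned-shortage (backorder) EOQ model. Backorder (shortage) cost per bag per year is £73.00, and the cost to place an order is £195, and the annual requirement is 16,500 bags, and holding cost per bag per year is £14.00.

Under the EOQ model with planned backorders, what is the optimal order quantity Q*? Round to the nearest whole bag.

Q* = √(2DS/H) · √((H + b)/b)
   = √(2 × 16,500 × 195 / 14) · √((14 + 73) / 73)
   = 677.970 × 1.0917 ≈ 740.13

740 bags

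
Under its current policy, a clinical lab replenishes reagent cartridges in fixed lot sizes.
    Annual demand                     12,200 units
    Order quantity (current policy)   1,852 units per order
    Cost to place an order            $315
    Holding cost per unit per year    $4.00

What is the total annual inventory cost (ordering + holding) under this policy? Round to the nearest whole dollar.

$5,779

Orders/yr = 12,200/1,852 = 6.587; ordering cost = 6.587 × $315 = $2,075.05
Average inventory = 1,852/2 = 926; holding cost = 926 × $4 = $3,704.00
Total = $2,075.05 + $3,704.00 = $5,779.05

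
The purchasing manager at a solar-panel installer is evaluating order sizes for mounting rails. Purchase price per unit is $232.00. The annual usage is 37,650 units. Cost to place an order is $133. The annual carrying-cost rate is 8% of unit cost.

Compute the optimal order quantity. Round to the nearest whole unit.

735 units

Carrying cost H = $232 × 8% = $18.5600/unit/yr
EOQ = √(2DS/H) = √(2 × 37,650 × 133 / 18.56)
    = √(539,595.91) ≈ 734.57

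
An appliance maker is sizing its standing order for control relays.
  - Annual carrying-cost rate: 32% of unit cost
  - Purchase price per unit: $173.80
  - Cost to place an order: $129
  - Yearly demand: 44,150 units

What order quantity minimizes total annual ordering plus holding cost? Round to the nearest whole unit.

H = i·C = 0.32 × $173.8 = $55.6160 per unit-year
Q* = √(2·D·S / H) = √(2·44,150·129 / 55.616) = √204,809.8 ≈ 452.56

453 units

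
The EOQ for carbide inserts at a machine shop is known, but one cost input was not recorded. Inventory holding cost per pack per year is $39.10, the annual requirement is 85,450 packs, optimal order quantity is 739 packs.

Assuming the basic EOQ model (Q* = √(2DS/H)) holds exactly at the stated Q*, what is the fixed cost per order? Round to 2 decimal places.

Since Q* = (2DS/H)^½, squaring gives Q*²·H = 2DS.
S = Q²H / (2D) = 739² × 39.1 / (2 × 85,450) = 124.9463

$124.95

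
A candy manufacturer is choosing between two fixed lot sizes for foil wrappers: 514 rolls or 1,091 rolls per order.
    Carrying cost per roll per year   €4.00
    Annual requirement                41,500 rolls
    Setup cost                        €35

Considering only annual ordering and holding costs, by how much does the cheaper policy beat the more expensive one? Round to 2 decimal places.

TC(Q) = (D/Q)S + (Q/2)H
TC(514) = (41,500/514)×35 + (514/2)×4 = €3,853.88
TC(1,091) = (41,500/1,091)×35 + (1,091/2)×4 = €3,513.35
Lots of 1,091 are cheaper by €340.53.

€340.53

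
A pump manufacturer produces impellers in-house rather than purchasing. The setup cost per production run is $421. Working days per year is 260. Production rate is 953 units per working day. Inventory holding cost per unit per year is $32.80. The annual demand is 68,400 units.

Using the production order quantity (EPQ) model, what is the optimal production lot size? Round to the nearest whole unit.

1,557 units

Daily demand d = 68,400/260 = 263.077; p = 953; 1 − d/p = 0.72395
EPQ = √(2DS / (H(1 − d/p)))
    = √(2 × 68,400 × 421 / (32.8 × 0.72395)) ≈ 1,557.38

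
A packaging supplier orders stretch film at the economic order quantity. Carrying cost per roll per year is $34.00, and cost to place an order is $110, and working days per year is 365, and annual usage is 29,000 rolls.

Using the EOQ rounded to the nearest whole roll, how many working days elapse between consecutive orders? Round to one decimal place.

5.4 days

Optimal lot size Q* = (2 × 29,000 × $110 / $34)^½ ≈ 433.18 → Q = 433 rolls
Cycle time = (working days × Q)/D = (365 × 433) / 29,000 = 5.450 days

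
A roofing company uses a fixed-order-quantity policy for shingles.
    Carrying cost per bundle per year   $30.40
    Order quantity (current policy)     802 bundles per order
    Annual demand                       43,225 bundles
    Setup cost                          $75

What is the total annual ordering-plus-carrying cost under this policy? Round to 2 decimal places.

$16,232.64

Orders/yr = 43,225/802 = 53.897; ordering cost = 53.897 × $75 = $4,042.24
Average inventory = 802/2 = 401; holding cost = 401 × $30.4 = $12,190.40
Total = $4,042.24 + $12,190.40 = $16,232.64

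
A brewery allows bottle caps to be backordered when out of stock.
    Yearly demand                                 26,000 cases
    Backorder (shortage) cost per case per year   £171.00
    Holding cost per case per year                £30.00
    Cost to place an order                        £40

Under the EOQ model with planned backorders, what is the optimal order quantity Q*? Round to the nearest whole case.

Q* = √(2DS/H) · √((H + b)/b)
   = √(2 × 26,000 × 40 / 30) · √((30 + 171) / 171)
   = 263.312 × 1.0842 ≈ 285.48

285 cases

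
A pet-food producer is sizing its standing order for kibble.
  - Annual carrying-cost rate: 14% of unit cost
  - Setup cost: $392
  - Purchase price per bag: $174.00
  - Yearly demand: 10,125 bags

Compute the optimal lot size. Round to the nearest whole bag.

571 bags

H = i·C = 0.14 × $174 = $24.3600 per bag-year
Q* = √(2·D·S / H) = √(2·10,125·392 / 24.36) = √325,862.1 ≈ 570.84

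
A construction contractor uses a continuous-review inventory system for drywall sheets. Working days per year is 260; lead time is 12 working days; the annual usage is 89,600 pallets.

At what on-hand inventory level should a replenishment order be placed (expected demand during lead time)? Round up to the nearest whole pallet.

Daily demand d = 89,600 / 260 = 344.615 pallets/day
Demand during lead time = 344.615 × 12 = 4,135.38
Reorder point = 4,135.38 → round up

4,136 pallets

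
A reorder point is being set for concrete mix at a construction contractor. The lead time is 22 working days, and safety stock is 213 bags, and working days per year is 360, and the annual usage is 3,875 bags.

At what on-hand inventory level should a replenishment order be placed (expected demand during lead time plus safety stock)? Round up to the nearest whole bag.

450 bags

Daily demand d = 3,875 / 360 = 10.764 bags/day
Demand during lead time = 10.764 × 22 = 236.81
Reorder point = 236.81 + 213 = 449.81 → round up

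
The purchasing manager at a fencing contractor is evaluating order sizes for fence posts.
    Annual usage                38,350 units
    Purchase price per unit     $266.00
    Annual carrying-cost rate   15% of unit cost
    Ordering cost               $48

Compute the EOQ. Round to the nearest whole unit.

Carrying cost H = $266 × 15% = $39.9000/unit/yr
Q* = √(2·D·S / H) = √(2·38,350·48 / 39.9) = √92,270.7 ≈ 303.76

304 units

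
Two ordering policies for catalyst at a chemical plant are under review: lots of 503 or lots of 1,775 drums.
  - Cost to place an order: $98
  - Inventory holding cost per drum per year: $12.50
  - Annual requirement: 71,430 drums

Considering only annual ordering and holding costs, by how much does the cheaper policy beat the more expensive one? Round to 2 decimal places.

TC(Q) = (D/Q)S + (Q/2)H
TC(503) = (71,430/503)×98 + (503/2)×12.5 = $17,060.53
TC(1,775) = (71,430/1,775)×98 + (1,775/2)×12.5 = $15,037.49
Lots of 1,775 are cheaper by $2,023.04.

$2,023.04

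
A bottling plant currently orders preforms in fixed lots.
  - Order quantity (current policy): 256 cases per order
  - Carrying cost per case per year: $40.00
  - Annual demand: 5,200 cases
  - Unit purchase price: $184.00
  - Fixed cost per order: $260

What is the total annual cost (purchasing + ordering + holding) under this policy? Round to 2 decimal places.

Orders/yr = 5,200/256 = 20.312; ordering cost = 20.312 × $260 = $5,281.25
Average inventory = 256/2 = 128; holding cost = 128 × $40 = $5,120.00
Purchase cost = D·C = 5,200 × 184 = $956,800.00
Total = $5,281.25 + $5,120.00 + $956,800.00 = $967,201.25

$967,201.25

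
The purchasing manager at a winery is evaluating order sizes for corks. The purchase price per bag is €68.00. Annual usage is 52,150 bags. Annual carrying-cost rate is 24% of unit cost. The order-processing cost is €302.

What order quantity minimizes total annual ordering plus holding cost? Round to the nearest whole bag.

1,389 bags

Carrying cost H = €68 × 24% = €16.3200/bag/yr
Q* = √(2·D·S / H) = √(2·52,150·302 / 16.32) = √1,930,061.3 ≈ 1,389.27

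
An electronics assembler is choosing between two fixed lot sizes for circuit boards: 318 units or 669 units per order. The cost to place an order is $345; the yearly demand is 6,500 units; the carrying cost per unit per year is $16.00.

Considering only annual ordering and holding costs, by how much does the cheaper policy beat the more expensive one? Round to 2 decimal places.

$891.87

Annual cost at Q: ordering D·S/Q plus holding Q·H/2.
TC(318) = (6,500/318)×345 + (318/2)×16 = $9,595.89
TC(669) = (6,500/669)×345 + (669/2)×16 = $8,704.02
Lots of 669 are cheaper by $891.87.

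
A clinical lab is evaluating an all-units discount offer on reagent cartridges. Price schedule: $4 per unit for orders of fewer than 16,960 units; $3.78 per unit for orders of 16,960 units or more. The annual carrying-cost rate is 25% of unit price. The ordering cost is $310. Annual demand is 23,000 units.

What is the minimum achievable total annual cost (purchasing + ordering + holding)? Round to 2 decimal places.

$95,374.00

H₁ = 25%×$4 = $1.0000;  H₂ = 25%×$3.78 = $0.9450
EOQ₁ = √(2×23,000×310/1.0000) = 3,776.24  (< 16,960, feasible at tier 1)
EOQ₂ = √(2×23,000×310/0.9450) = 3,884.58  (< 16,960 → use Q = 16,960 at tier-2 price)
TC(tier 1 (EOQ₁), Q≈3,776.2) = $95,776.24
TC(tier 2, Q≈16,960.0) = $95,374.00
Minimum at tier 2: $95,374.00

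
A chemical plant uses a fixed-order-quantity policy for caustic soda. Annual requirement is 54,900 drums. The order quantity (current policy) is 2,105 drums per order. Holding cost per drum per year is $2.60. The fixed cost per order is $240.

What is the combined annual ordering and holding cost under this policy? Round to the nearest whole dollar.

Ordering: D/Q × S = 54,900/2,105 × $240 = $6,259.38
Holding:  Q/2 × H = 2,105/2 × $2.6 = $2,736.50
Total = $6,259.38 + $2,736.50 = $8,995.88

$8,996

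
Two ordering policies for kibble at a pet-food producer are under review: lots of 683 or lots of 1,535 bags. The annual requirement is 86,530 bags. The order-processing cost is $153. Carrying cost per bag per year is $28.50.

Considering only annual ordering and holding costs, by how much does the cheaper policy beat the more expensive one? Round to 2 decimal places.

$1,382.08

Annual cost at Q: ordering D·S/Q plus holding Q·H/2.
TC(683) = (86,530/683)×153 + (683/2)×28.5 = $29,116.48
TC(1,535) = (86,530/1,535)×153 + (1,535/2)×28.5 = $30,498.56
|ΔTC| = |$29,116.48 − $30,498.56| = $1,382.08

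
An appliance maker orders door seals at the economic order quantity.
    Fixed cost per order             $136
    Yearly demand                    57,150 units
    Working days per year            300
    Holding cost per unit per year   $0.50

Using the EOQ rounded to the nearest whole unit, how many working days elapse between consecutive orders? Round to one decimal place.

29.3 days

2DS/H = 2·57,150·136/0.5 = 31,089,600.00
EOQ = √31,089,600.00 ≈ 5,575.80 → Q = 5,576 units
T = Q/D × 300 days = 5,576/57,150 × 300 = 29.270 days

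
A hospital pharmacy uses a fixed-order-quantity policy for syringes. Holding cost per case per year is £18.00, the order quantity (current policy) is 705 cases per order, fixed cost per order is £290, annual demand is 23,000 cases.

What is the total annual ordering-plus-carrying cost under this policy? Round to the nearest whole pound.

Orders/yr = 23,000/705 = 32.624; ordering cost = 32.624 × £290 = £9,460.99
Average inventory = 705/2 = 352.5; holding cost = 352.5 × £18 = £6,345.00
Total = £9,460.99 + £6,345.00 = £15,805.99

£15,806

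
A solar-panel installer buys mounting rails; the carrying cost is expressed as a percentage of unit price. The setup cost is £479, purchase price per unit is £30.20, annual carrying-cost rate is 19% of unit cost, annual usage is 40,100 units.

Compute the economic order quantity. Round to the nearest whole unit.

2,587 units

H = i·C = 0.19 × £30.2 = £5.7380 per unit-year
Optimal lot size Q* = (2 × 40,100 × £479 / £5.738)^½ ≈ 2,587.47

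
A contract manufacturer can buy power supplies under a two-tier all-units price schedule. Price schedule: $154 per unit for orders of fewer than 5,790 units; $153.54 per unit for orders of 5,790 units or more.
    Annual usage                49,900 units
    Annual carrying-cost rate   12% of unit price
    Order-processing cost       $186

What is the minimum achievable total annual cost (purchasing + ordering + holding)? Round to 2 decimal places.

H₁ = 12%×$154 = $18.4800;  H₂ = 12%×$153.54 = $18.4248
EOQ₁ = √(2×49,900×186/18.4800) = 1,002.24  (< 5,790, feasible at tier 1)
EOQ₂ = √(2×49,900×186/18.4248) = 1,003.74  (< 5,790 → use Q = 5,790 at tier-2 price)
TC(tier 1 (EOQ₁), Q≈1,002.2) = $7,703,121.35
TC(tier 2, Q≈5,790.0) = $7,716,588.80
Minimum at tier 1 (EOQ₁): $7,703,121.35

$7,703,121.35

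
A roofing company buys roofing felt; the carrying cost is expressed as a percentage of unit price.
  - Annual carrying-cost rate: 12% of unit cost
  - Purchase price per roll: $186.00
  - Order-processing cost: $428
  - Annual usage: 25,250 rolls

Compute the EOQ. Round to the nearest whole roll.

H = i·C = 0.12 × $186 = $22.3200 per roll-year
2DS/H = 2·25,250·428/22.32 = 968,369.18
EOQ = √968,369.18 ≈ 984.06

984 rolls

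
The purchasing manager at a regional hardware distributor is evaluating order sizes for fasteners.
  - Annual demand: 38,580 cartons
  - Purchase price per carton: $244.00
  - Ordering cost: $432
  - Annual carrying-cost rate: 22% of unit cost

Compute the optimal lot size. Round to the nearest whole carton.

788 cartons

Holding cost per carton per year: H = 22% × $244 = $53.6800
EOQ = √(2DS/H) = √(2 × 38,580 × 432 / 53.68)
    = √(620,959.76) ≈ 788.01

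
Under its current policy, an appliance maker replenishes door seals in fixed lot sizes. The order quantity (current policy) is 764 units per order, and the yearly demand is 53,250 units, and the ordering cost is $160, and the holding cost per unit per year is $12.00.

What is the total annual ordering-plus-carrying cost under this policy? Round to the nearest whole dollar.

Annual ordering cost = (D/Q)·S = (53,250/764) × 160 = $11,151.83
Annual holding cost  = (Q/2)·H = (764/2) × 12 = $4,584.00
Total = $11,151.83 + $4,584.00 = $15,735.83

$15,736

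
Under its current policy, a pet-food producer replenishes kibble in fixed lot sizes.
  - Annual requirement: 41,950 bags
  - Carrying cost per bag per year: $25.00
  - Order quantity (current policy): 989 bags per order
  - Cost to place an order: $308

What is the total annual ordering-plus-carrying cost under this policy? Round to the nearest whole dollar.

Ordering: D/Q × S = 41,950/989 × $308 = $13,064.31
Holding:  Q/2 × H = 989/2 × $25 = $12,362.50
Total = $13,064.31 + $12,362.50 = $25,426.81

$25,427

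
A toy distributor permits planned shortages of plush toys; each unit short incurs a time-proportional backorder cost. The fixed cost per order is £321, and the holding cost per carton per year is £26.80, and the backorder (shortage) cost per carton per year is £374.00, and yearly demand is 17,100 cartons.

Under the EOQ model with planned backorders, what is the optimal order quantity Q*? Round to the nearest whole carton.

Q* = √(2DS/H) · √((H + b)/b)
   = √(2 × 17,100 × 321 / 26.8) · √((26.8 + 374) / 374)
   = 640.027 × 1.0352 ≈ 662.56

663 cartons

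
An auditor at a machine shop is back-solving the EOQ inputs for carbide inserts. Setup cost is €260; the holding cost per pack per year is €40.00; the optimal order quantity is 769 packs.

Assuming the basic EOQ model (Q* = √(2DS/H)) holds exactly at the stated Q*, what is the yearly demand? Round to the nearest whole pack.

Since Q* = (2DS/H)^½, squaring gives Q*²·H = 2DS.
D = Q²H / (2S) = 769² × 40 / (2 × 260) = 45,489.31

45,489 packs per year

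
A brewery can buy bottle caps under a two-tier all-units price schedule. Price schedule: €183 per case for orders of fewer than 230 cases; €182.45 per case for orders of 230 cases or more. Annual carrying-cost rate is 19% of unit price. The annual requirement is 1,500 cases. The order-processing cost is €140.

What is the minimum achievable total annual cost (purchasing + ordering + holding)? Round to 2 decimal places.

H₁ = 19%×€183 = €34.7700;  H₂ = 19%×€182.45 = €34.6655
EOQ₁ = √(2×1,500×140/34.7700) = 109.91  (< 230, feasible at tier 1)
EOQ₂ = √(2×1,500×140/34.6655) = 110.07  (< 230 → use Q = 230 at tier-2 price)
TC(tier 1 (EOQ₁), Q≈109.9) = €278,321.44
TC(tier 2, Q≈230.0) = €278,574.58
Minimum at tier 1 (EOQ₁): €278,321.44

€278,321.44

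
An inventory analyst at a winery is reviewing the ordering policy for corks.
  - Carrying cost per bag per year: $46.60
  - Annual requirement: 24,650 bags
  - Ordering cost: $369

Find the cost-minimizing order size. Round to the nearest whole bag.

625 bags

Q* = √(2·D·S / H) = √(2·24,650·369 / 46.6) = √390,379.8 ≈ 624.80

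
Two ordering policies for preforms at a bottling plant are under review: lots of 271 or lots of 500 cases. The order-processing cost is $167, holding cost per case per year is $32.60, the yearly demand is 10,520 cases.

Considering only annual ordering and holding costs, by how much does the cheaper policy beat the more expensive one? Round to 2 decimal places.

TC(Q) = (D/Q)S + (Q/2)H
TC(271) = (10,520/271)×167 + (271/2)×32.6 = $10,900.10
TC(500) = (10,520/500)×167 + (500/2)×32.6 = $11,663.68
Lots of 271 are cheaper by $763.58.

$763.58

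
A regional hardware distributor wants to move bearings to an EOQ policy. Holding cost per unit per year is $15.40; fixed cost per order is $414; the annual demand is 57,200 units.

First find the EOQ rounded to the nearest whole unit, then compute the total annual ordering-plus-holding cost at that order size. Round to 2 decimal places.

EOQ = √(2DS/H) = √(2 × 57,200 × 414 / 15.4)
    = √(3,075,428.57) ≈ 1,753.69 → Q = 1,754 units
Annual ordering cost = (D/Q)·S = (57,200/1,754) × 414 = $13,501.03
Annual holding cost  = (Q/2)·H = (1,754/2) × 15.4 = $13,505.80
Total = $13,501.03 + $13,505.80 = $27,006.83

$27,006.83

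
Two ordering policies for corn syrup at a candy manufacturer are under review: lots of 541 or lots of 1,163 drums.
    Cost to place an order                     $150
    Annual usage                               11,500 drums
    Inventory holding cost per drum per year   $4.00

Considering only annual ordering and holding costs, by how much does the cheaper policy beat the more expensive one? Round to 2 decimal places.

Annual cost at Q: ordering D·S/Q plus holding Q·H/2.
TC(541) = (11,500/541)×150 + (541/2)×4 = $4,270.54
TC(1,163) = (11,500/1,163)×150 + (1,163/2)×4 = $3,809.23
Cheaper: Q = 1,163.  Difference = $461.31

$461.31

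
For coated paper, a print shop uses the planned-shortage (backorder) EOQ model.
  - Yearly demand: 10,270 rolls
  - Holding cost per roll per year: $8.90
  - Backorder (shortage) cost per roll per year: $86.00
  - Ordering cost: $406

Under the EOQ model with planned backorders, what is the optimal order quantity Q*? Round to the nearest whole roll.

1,017 rolls

Q* = √(2DS/H) · √((H + b)/b)
   = √(2 × 10,270 × 406 / 8.9) · √((8.9 + 86) / 86)
   = 967.984 × 1.0505 ≈ 1,016.84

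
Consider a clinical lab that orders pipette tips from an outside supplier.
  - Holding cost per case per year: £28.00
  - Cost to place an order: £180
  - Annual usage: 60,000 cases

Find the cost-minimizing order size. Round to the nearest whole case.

878 cases

Q* = √(2·D·S / H) = √(2·60,000·180 / 28) = √771,428.6 ≈ 878.31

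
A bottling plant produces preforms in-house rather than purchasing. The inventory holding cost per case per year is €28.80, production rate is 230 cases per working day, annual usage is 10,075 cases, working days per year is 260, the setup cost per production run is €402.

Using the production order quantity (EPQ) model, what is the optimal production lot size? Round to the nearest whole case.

582 cases

d = 10,075/260 = 38.7500 cases/day;  effective holding cost H(1 − d/p) = 28.8·(1 − 38.7500/230) = 23.94783
Q* = √(2DS / H_eff) = √(2·10,075·402 / 23.94783) ≈ 581.59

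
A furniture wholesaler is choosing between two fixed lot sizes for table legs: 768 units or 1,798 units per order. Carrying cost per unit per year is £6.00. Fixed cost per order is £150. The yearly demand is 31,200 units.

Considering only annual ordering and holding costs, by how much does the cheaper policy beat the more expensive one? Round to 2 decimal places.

For each Q, cost = (D/Q)·S + (Q/2)·H.
TC(768) = (31,200/768)×150 + (768/2)×6 = £8,397.75
TC(1,798) = (31,200/1,798)×150 + (1,798/2)×6 = £7,996.89
|ΔTC| = |£8,397.75 − £7,996.89| = £400.86

£400.86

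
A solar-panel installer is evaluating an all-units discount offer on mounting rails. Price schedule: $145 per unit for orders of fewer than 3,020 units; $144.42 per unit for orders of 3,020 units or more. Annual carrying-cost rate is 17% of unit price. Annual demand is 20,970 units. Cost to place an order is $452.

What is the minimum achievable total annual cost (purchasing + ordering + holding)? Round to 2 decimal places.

H₁ = 17%×$145 = $24.6500;  H₂ = 17%×$144.42 = $24.5514
EOQ₁ = √(2×20,970×452/24.6500) = 876.95  (< 3,020, feasible at tier 1)
EOQ₂ = √(2×20,970×452/24.5514) = 878.71  (< 3,020 → use Q = 3,020 at tier-2 price)
TC(tier 1 (EOQ₁), Q≈877.0) = $3,062,266.82
TC(tier 2, Q≈3,020.0) = $3,068,698.57
Minimum at tier 1 (EOQ₁): $3,062,266.82

$3,062,266.82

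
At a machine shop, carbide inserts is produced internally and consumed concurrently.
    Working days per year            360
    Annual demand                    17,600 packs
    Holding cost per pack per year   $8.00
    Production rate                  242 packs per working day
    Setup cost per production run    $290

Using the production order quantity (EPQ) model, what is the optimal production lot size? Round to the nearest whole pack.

1,265 packs

Daily demand d = 17,600/360 = 48.889; p = 242; 1 − d/p = 0.79798
EPQ = √(2DS / (H(1 − d/p)))
    = √(2 × 17,600 × 290 / (8 × 0.79798)) ≈ 1,264.53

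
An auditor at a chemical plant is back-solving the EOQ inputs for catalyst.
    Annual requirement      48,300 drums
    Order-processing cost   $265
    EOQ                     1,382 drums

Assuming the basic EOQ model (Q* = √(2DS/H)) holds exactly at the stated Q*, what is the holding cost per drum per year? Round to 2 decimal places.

$13.40

Since Q* = (2DS/H)^½, squaring gives Q*²·H = 2DS.
H = 2DS / Q² = 2 × 48,300 × 265 / 1,382² = 13.4032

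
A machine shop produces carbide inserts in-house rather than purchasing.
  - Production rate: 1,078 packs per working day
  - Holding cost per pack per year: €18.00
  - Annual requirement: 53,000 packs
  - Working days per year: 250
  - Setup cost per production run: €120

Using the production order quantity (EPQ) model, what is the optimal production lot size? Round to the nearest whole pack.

938 packs

Daily demand d = 53,000/250 = 212.000; p = 1078; 1 − d/p = 0.80334
EPQ = √(2DS / (H(1 − d/p)))
    = √(2 × 53,000 × 120 / (18 × 0.80334)) ≈ 937.90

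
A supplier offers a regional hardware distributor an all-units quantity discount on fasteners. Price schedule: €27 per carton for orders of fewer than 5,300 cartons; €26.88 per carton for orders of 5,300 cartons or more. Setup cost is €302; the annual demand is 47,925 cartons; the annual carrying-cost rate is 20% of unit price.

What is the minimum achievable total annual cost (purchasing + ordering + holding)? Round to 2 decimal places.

€1,305,201.22

H₁ = 20%×€27 = €5.4000;  H₂ = 20%×€26.88 = €5.3760
EOQ₁ = √(2×47,925×302/5.4000) = 2,315.28  (< 5,300, feasible at tier 1)
EOQ₂ = √(2×47,925×302/5.3760) = 2,320.44  (< 5,300 → use Q = 5,300 at tier-2 price)
TC(tier 1 (EOQ₁), Q≈2,315.3) = €1,306,477.49
TC(tier 2, Q≈5,300.0) = €1,305,201.22
Minimum at tier 2: €1,305,201.22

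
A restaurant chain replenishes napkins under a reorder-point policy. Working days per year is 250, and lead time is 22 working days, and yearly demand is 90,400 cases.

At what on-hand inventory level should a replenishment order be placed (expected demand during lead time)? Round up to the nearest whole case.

7,956 cases

Daily demand d = 90,400 / 250 = 361.600 cases/day
Demand during lead time = 361.600 × 22 = 7,955.20
Reorder point = 7,955.20 → round up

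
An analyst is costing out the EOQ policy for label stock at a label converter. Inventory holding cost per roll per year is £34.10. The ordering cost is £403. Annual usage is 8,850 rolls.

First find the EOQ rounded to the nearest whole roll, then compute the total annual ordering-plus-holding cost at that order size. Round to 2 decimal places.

£15,596.12

EOQ = √(2DS/H) = √(2 × 8,850 × 403 / 34.1)
    = √(209,181.82) ≈ 457.36 → Q = 457 rolls
Annual ordering cost = (D/Q)·S = (8,850/457) × 403 = £7,804.27
Annual holding cost  = (Q/2)·H = (457/2) × 34.1 = £7,791.85
Total = £7,804.27 + £7,791.85 = £15,596.12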